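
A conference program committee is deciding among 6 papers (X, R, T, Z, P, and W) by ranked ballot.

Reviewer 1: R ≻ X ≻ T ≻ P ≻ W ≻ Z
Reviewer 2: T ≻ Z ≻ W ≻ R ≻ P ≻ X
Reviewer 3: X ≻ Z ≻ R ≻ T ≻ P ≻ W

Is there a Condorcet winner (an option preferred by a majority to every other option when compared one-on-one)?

No

Head-to-head results (3 voters total):
X vs R: R wins 2–1.
X vs T: X wins 2–1.
X vs Z: X wins 2–1.
X vs P: X wins 2–1.
X vs W: X wins 2–1.
R vs T: R wins 2–1.
R vs Z: Z wins 2–1.
R vs P: R wins 3–0.
R vs W: R wins 2–1.
T vs Z: T wins 2–1.
T vs P: T wins 3–0.
T vs W: T wins 3–0.
Z vs P: Z wins 2–1.
Z vs W: Z wins 2–1.
P vs W: P wins 2–1.
No candidate beats all others: X beats Z beats R beats X, a majority cycle.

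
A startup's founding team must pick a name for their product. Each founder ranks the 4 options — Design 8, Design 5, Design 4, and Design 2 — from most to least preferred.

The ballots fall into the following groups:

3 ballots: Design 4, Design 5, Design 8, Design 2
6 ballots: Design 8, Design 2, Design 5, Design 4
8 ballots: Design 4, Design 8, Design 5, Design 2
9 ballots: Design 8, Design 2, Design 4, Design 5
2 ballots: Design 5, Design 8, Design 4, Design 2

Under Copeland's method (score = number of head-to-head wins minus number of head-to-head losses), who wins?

Design 8

Pairwise results:
  Design 8 vs Design 5: Design 8 wins 23–5.
  Design 8 vs Design 4: Design 8 wins 17–11.
  Design 8 vs Design 2: Design 8 wins 28–0.
  Design 5 vs Design 4: Design 4 wins 20–8.
  Design 5 vs Design 2: Design 2 wins 15–13.
  Design 4 vs Design 2: Design 2 wins 15–13.
Copeland scores (wins − losses):
  Design 8: 3 − 0 = 3
  Design 5: 0 − 3 = -3
  Design 4: 1 − 2 = -1
  Design 2: 2 − 1 = 1
Design 8 has the best Copeland score.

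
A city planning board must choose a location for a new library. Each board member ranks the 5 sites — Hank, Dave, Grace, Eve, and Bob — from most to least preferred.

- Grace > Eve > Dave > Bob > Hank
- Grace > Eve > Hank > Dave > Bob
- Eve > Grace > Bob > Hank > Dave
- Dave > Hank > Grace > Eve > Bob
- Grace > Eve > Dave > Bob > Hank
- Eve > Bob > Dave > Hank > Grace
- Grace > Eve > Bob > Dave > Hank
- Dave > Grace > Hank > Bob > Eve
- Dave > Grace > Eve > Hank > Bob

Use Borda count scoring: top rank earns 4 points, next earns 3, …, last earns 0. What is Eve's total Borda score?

23

Borda scores:
  Hank: 0 + 2 + 1 + 3 + 0 + 1 + 0 + 2 + 1 = 10
  Dave: 2 + 1 + 0 + 4 + 2 + 2 + 1 + 4 + 4 = 20
  Grace: 4 + 4 + 3 + 2 + 4 + 0 + 4 + 3 + 3 = 27
  Eve: 3 + 3 + 4 + 1 + 3 + 4 + 3 + 0 + 2 = 23
  Bob: 1 + 0 + 2 + 0 + 1 + 3 + 2 + 1 + 0 = 10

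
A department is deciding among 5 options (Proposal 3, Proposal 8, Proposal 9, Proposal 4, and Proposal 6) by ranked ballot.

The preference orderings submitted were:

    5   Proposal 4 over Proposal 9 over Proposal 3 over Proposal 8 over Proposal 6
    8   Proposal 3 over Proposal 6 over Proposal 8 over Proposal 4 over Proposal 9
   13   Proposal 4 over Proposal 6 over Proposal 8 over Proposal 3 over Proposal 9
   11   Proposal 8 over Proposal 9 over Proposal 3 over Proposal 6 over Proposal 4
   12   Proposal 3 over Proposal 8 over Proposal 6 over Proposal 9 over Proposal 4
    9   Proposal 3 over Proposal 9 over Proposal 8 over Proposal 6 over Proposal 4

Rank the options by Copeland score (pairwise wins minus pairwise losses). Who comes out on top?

Pairwise results:
  Proposal 3 vs Proposal 8: Proposal 3 wins 34–24.
  Proposal 3 vs Proposal 9: Proposal 3 wins 42–16.
  Proposal 3 vs Proposal 4: Proposal 3 wins 40–18.
  Proposal 3 vs Proposal 6: Proposal 3 wins 45–13.
  Proposal 8 vs Proposal 9: Proposal 8 wins 44–14.
  Proposal 8 vs Proposal 4: Proposal 8 wins 40–18.
  Proposal 8 vs Proposal 6: Proposal 8 wins 37–21.
  Proposal 9 vs Proposal 4: Proposal 9 wins 32–26.
  Proposal 9 vs Proposal 6: Proposal 6 wins 33–25.
  Proposal 4 vs Proposal 6: Proposal 6 wins 40–18.
Copeland scores (wins − losses):
  Proposal 3: 4 − 0 = 4
  Proposal 8: 3 − 1 = 2
  Proposal 9: 1 − 3 = -2
  Proposal 4: 0 − 4 = -4
  Proposal 6: 2 − 2 = 0
Proposal 3 has the best Copeland score.

Proposal 3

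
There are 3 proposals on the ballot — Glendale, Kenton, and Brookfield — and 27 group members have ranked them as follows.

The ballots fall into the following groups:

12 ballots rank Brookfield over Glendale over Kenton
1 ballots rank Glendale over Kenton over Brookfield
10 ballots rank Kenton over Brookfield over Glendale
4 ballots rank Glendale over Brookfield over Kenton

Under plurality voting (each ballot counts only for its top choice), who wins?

First-place vote totals:
  Glendale: 5
  Kenton: 10
  Brookfield: 12
Brookfield has the most first-place votes.

Brookfield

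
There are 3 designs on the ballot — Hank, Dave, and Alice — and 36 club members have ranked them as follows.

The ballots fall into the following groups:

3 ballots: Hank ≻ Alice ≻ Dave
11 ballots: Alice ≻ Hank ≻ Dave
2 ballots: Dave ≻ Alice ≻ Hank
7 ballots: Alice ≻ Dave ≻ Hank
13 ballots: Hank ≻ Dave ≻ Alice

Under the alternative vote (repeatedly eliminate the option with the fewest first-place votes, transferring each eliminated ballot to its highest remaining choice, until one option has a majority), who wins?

Round 1: Alice 18, Hank 16, Dave 2. Dave has the fewest and is eliminated.
Round 2: Alice 20, Hank 16. Alice has a majority.

Alice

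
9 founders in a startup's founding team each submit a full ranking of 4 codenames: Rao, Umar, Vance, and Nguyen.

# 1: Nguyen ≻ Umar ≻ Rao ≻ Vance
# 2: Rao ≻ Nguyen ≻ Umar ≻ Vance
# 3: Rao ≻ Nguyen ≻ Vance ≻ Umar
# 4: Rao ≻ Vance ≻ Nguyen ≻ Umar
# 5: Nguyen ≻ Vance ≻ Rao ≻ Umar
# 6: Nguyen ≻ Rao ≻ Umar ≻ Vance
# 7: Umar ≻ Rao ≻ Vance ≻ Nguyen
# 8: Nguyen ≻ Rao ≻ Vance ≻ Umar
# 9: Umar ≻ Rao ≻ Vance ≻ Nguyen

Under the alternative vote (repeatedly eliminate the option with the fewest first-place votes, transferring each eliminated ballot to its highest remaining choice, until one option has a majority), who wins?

Round 1: Nguyen 4, Rao 3, Umar 2, Vance 0. Vance has the fewest and is eliminated.
Round 2: Nguyen 4, Rao 3, Umar 2. Umar has the fewest and is eliminated.
Round 3: Rao 5, Nguyen 4. Rao has a majority.

Rao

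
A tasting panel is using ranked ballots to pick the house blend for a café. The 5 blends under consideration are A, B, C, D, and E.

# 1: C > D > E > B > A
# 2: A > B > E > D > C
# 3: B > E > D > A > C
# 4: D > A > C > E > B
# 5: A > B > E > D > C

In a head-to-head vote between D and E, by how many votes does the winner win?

Ballots ranking D above E: 2.
Ballots ranking E above D: 3.
E wins 3–2, a margin of 1.

1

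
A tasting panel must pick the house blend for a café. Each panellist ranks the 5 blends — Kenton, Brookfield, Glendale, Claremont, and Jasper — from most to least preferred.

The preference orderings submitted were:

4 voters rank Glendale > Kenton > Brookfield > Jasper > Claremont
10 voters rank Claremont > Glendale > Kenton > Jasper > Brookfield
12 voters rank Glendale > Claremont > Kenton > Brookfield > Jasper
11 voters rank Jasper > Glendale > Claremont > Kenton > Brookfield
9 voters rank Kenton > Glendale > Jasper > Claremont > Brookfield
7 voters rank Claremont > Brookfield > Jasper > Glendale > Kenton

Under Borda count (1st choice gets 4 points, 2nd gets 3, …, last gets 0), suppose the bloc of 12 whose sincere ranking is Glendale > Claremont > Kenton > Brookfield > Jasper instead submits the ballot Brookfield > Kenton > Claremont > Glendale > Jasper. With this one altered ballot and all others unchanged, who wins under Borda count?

Borda totals with the altered ballot: Kenton 115, Brookfield 77, Glendale 125, Claremont 123, Jasper 90.
The winner is unchanged: still Glendale.

Glendale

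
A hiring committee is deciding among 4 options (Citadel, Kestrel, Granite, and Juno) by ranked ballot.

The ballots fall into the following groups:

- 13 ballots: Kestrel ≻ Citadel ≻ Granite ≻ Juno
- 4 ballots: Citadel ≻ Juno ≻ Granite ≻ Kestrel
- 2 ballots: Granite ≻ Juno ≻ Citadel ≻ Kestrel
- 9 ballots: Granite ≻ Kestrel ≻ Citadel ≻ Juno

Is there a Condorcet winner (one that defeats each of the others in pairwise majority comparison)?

Head-to-head results (28 voters total):
Citadel vs Kestrel: Kestrel wins 22–6.
Citadel vs Granite: Citadel wins 17–11.
Citadel vs Juno: Citadel wins 26–2.
Kestrel vs Granite: Granite wins 15–13.
Kestrel vs Juno: Kestrel wins 22–6.
Granite vs Juno: Granite wins 24–4.
No candidate beats all others: Citadel beats Granite beats Kestrel beats Citadel, a majority cycle.

No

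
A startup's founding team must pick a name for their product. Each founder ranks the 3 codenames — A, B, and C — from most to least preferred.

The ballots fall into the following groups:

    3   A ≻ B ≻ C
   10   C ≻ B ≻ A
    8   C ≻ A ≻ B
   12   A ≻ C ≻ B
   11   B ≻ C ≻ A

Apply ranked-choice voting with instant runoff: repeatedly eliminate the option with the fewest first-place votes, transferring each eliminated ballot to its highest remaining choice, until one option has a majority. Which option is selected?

C

Round 1: C 18, A 15, B 11. B has the fewest and is eliminated.
Round 2: C 29, A 15. C has a majority.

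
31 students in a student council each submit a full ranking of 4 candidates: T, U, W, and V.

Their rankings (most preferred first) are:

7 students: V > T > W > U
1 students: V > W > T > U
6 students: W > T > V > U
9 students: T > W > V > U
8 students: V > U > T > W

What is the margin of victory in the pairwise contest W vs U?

Ballots ranking W above U: 7+1+6+9 = 23.
Ballots ranking U above W: 8.
W wins 23–8, a margin of 15.

15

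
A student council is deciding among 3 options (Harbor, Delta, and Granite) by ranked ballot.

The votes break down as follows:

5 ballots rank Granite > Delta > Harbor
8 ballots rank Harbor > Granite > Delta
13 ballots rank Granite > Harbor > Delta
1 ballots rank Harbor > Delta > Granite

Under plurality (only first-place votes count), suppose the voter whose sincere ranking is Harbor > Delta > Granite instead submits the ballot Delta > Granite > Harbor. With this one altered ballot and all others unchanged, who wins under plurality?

Granite

First-place totals with the altered ballot: Harbor 8, Delta 1, Granite 18.
The winner is unchanged: still Granite.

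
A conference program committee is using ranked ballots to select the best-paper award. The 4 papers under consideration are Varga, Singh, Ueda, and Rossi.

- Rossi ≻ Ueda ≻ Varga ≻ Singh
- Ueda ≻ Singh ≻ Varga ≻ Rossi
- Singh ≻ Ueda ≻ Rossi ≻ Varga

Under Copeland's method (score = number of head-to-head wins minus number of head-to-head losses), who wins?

Ueda

Pairwise results:
  Varga vs Singh: Singh wins 2–1.
  Varga vs Ueda: Ueda wins 3–0.
  Varga vs Rossi: Rossi wins 2–1.
  Singh vs Ueda: Ueda wins 2–1.
  Singh vs Rossi: Singh wins 2–1.
  Ueda vs Rossi: Ueda wins 2–1.
Copeland scores (wins − losses):
  Varga: 0 − 3 = -3
  Singh: 2 − 1 = 1
  Ueda: 3 − 0 = 3
  Rossi: 1 − 2 = -1
Ueda has the best Copeland score.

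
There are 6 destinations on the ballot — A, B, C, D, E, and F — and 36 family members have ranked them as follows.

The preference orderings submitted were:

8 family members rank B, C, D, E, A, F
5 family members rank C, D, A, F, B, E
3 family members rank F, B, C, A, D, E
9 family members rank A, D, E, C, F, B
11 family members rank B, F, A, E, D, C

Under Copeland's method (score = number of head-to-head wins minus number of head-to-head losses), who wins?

B

Pairwise results:
  A vs B: B wins 22–14.
  A vs C: A wins 20–16.
  A vs D: A wins 23–13.
  A vs E: A wins 28–8.
  A vs F: A wins 22–14.
  B vs C: B wins 22–14.
  B vs D: B wins 22–14.
  B vs E: B wins 27–9.
  B vs F: B wins 19–17.
  C vs D: D wins 20–16.
  C vs E: E wins 20–16.
  C vs F: C wins 22–14.
  D vs E: D wins 25–11.
  D vs F: D wins 22–14.
  E vs F: F wins 19–17.
Copeland scores (wins − losses):
  A: 4 − 1 = 3
  B: 5 − 0 = 5
  C: 1 − 4 = -3
  D: 3 − 2 = 1
  E: 1 − 4 = -3
  F: 1 − 4 = -3
B has the best Copeland score.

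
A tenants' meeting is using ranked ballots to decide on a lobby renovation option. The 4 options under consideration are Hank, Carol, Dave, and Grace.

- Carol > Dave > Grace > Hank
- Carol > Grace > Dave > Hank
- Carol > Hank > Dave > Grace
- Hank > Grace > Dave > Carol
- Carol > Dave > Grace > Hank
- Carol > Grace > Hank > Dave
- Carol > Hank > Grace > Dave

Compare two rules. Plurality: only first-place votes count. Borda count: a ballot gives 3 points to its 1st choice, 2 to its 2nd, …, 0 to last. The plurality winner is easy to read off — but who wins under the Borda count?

Plurality first-place counts: Hank 1, Carol 6, Dave 0, Grace 0 → Carol.
Borda totals: Hank 8, Carol 18, Dave 7, Grace 9 → Carol.

Carol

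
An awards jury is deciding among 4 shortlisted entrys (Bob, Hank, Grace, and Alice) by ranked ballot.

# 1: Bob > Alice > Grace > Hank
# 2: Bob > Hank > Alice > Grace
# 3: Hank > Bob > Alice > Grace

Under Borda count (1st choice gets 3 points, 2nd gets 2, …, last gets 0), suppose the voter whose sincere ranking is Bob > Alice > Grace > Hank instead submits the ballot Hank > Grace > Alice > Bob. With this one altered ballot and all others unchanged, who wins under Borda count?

Hank

Borda totals with the altered ballot: Bob 5, Hank 8, Grace 2, Alice 3.
The switch changes the winner from Bob to Hank.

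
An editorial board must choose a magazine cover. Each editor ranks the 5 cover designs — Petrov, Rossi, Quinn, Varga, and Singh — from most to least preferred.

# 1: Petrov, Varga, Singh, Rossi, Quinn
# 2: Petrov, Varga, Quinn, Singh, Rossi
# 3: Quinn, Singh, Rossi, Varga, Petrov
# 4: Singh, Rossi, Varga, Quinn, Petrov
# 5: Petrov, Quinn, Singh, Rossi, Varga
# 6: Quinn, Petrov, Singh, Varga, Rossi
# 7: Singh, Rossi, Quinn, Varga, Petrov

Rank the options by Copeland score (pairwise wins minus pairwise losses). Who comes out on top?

Quinn

Pairwise results:
  Petrov vs Rossi: Petrov wins 4–3.
  Petrov vs Quinn: Quinn wins 4–3.
  Petrov vs Varga: Petrov wins 4–3.
  Petrov vs Singh: Petrov wins 4–3.
  Rossi vs Quinn: Quinn wins 4–3.
  Rossi vs Varga: Rossi wins 4–3.
  Rossi vs Singh: Singh wins 7–0.
  Quinn vs Varga: Quinn wins 4–3.
  Quinn vs Singh: Quinn wins 4–3.
  Varga vs Singh: Singh wins 5–2.
Copeland scores (wins − losses):
  Petrov: 3 − 1 = 2
  Rossi: 1 − 3 = -2
  Quinn: 4 − 0 = 4
  Varga: 0 − 4 = -4
  Singh: 2 − 2 = 0
Quinn has the best Copeland score.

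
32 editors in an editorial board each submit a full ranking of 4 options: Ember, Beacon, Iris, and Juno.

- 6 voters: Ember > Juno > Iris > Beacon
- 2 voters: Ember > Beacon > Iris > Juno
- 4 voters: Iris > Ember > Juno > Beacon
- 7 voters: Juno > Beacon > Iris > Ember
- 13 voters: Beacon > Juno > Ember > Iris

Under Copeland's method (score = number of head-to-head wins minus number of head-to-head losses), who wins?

Pairwise results:
  Ember vs Beacon: Beacon wins 20–12.
  Ember vs Iris: Ember wins 21–11.
  Ember vs Juno: Juno wins 20–12.
  Beacon vs Iris: Beacon wins 22–10.
  Beacon vs Juno: Juno wins 17–15.
  Iris vs Juno: Juno wins 26–6.
Copeland scores (wins − losses):
  Ember: 1 − 2 = -1
  Beacon: 2 − 1 = 1
  Iris: 0 − 3 = -3
  Juno: 3 − 0 = 3
Juno has the best Copeland score.

Juno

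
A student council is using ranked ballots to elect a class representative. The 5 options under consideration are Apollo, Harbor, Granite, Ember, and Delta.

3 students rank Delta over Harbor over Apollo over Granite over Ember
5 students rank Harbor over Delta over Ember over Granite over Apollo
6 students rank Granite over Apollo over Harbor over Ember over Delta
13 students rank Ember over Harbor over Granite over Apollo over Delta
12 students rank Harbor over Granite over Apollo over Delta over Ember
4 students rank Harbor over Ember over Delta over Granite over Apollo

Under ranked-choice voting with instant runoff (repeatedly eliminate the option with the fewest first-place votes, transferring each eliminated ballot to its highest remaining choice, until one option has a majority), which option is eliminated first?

Apollo

Round 1: Harbor 21, Ember 13, Granite 6, Delta 3, Apollo 0. Apollo has the fewest and is eliminated.
Round 2: Harbor 21, Ember 13, Granite 6, Delta 3. Delta has the fewest and is eliminated.
Round 3: Harbor 24, Ember 13, Granite 6. Harbor has a majority.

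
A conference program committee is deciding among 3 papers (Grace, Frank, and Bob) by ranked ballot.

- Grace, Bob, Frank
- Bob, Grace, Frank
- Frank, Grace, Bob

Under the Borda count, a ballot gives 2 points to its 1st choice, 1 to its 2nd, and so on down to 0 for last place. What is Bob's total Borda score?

Borda scores:
  Grace: 2 + 1 + 1 = 4
  Frank: 0 + 0 + 2 = 2
  Bob: 1 + 2 + 0 = 3

3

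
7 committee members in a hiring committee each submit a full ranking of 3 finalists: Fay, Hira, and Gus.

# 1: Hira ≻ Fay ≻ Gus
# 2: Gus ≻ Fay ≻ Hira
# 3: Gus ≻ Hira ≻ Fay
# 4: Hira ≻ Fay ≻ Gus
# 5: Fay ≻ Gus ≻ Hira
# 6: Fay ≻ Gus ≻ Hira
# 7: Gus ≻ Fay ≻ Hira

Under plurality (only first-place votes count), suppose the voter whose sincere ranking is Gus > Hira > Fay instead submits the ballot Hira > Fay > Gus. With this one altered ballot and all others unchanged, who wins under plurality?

Hira

First-place totals with the altered ballot: Fay 2, Hira 3, Gus 2.
The switch changes the winner from Gus to Hira.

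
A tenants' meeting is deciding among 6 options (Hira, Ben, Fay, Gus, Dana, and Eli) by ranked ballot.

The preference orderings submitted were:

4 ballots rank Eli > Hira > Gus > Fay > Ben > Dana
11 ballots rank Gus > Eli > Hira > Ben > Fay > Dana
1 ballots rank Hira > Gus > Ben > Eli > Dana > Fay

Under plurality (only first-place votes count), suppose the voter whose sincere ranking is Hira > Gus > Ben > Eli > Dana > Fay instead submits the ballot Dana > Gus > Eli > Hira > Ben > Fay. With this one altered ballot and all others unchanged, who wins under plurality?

Gus

First-place totals with the altered ballot: Hira 0, Ben 0, Fay 0, Gus 11, Dana 1, Eli 4.
The winner is unchanged: still Gus.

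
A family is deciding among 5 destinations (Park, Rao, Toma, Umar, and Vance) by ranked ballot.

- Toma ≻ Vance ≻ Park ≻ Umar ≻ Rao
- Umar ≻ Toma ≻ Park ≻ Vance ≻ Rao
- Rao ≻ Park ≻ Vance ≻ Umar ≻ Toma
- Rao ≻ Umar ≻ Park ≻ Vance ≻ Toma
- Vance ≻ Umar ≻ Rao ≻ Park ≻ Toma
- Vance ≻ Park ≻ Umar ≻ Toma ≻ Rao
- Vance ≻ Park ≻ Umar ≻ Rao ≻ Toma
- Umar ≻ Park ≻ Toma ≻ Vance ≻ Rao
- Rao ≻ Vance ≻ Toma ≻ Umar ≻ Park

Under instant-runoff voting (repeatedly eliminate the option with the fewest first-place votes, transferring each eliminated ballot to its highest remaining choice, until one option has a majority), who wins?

Round 1: Rao 3, Vance 3, Umar 2, Toma 1, Park 0. Park has the fewest and is eliminated.
Round 2: Rao 3, Vance 3, Umar 2, Toma 1. Toma has the fewest and is eliminated.
Round 3: Vance 4, Rao 3, Umar 2. Umar has the fewest and is eliminated.
Round 4: Vance 6, Rao 3. Vance has a majority.

Vance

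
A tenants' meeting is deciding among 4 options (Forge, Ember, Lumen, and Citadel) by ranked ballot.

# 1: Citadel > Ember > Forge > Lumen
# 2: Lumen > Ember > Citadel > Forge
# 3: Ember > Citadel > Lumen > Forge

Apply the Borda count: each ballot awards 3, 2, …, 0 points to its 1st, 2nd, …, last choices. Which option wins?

Borda scores:
  Forge: 1 + 0 + 0 = 1
  Ember: 2 + 2 + 3 = 7
  Lumen: 0 + 3 + 1 = 4
  Citadel: 3 + 1 + 2 = 6
Ember has the highest total.

Ember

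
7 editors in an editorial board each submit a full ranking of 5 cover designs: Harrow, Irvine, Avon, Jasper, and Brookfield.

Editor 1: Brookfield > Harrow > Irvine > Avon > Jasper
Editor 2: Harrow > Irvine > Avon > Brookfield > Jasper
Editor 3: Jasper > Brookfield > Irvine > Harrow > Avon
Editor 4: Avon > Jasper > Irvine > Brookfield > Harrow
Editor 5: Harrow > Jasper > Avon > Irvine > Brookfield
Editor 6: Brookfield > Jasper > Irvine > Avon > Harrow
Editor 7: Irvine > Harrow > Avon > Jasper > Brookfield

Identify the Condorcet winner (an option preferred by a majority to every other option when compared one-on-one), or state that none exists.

Head-to-head results (7 voters total):
Harrow vs Irvine: Irvine wins 4–3.
Harrow vs Avon: Harrow wins 5–2.
Harrow vs Jasper: Harrow wins 4–3.
Harrow vs Brookfield: Brookfield wins 4–3.
Irvine vs Avon: Irvine wins 5–2.
Irvine vs Jasper: Jasper wins 4–3.
Irvine vs Brookfield: Irvine wins 4–3.
Avon vs Jasper: Avon wins 4–3.
Avon vs Brookfield: Avon wins 4–3.
Jasper vs Brookfield: Jasper wins 4–3.
No candidate beats all others: Harrow beats Jasper beats Irvine beats Harrow, a majority cycle.

None — there is no Condorcet winner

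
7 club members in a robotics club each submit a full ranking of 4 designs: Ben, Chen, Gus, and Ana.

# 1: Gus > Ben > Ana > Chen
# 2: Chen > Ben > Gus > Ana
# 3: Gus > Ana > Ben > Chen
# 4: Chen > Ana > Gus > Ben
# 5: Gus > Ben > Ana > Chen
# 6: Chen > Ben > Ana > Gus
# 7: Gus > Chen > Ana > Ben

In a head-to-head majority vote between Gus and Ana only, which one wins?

Gus

Ballots ranking Gus above Ana: 5.
Ballots ranking Ana above Gus: 2.
Gus wins the head-to-head, 5–2.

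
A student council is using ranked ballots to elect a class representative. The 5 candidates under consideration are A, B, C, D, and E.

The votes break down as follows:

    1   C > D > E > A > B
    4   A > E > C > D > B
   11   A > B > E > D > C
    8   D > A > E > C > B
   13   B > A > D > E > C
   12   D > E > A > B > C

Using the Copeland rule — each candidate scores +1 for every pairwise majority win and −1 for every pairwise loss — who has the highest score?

Pairwise results:
  A vs B: A wins 36–13.
  A vs C: A wins 48–1.
  A vs D: A wins 28–21.
  A vs E: A wins 36–13.
  B vs C: B wins 36–13.
  B vs D: D wins 25–24.
  B vs E: E wins 25–24.
  C vs D: D wins 44–5.
  C vs E: E wins 48–1.
  D vs E: D wins 34–15.
Copeland scores (wins − losses):
  A: 4 − 0 = 4
  B: 1 − 3 = -2
  C: 0 − 4 = -4
  D: 3 − 1 = 2
  E: 2 − 2 = 0
A has the best Copeland score.

A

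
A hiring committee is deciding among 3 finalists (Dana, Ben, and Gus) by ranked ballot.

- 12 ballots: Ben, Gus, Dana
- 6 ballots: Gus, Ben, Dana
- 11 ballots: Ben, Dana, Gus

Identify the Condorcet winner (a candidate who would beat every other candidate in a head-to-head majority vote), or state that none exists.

Head-to-head results (29 voters total):
Dana vs Ben: Ben wins 29–0.
Dana vs Gus: Gus wins 18–11.
Ben vs Gus: Ben wins 23–6.
Ben beats each rival — Dana (29–0), Gus (23–6) — so Ben is the Condorcet winner.

Ben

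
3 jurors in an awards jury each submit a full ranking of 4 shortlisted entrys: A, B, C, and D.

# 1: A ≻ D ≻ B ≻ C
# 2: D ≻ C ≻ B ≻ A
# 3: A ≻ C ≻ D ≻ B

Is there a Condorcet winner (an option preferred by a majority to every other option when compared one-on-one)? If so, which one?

A

Head-to-head results (3 voters total):
A vs B: A wins 2–1.
A vs C: A wins 2–1.
A vs D: A wins 2–1.
B vs C: C wins 2–1.
B vs D: D wins 3–0.
C vs D: D wins 2–1.
A beats each rival — B (2–1), C (2–1), D (2–1) — so A is the Condorcet winner.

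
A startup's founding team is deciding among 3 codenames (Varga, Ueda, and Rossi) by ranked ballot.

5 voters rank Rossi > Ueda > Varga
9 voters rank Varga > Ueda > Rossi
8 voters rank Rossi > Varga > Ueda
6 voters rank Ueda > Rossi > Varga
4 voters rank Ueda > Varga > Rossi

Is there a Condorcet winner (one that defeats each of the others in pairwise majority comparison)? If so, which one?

Head-to-head results (32 voters total):
Varga vs Ueda: Varga wins 17–15.
Varga vs Rossi: Rossi wins 19–13.
Ueda vs Rossi: Ueda wins 19–13.
No candidate beats all others: Varga beats Ueda beats Rossi beats Varga, a majority cycle.

There is no Condorcet winner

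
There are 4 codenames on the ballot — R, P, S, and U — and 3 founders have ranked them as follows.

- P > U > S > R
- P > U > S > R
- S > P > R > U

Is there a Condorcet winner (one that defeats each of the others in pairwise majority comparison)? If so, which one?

Head-to-head results (3 voters total):
R vs P: P wins 3–0.
R vs S: S wins 3–0.
R vs U: U wins 2–1.
P vs S: P wins 2–1.
P vs U: P wins 3–0.
S vs U: U wins 2–1.
P beats each rival — R (3–0), S (2–1), U (3–0) — so P is the Condorcet winner.

P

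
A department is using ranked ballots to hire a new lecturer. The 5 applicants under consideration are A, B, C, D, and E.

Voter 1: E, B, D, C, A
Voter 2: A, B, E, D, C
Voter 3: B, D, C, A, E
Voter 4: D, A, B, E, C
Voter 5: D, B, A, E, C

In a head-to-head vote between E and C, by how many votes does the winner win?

3

Ballots ranking E above C: 4.
Ballots ranking C above E: 1.
E wins 4–1, a margin of 3.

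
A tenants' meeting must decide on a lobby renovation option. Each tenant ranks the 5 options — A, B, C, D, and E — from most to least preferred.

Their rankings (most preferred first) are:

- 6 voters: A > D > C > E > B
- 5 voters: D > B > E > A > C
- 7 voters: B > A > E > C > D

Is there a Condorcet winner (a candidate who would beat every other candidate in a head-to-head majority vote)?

No

Head-to-head results (18 voters total):
A vs B: B wins 12–6.
A vs C: A wins 18–0.
A vs D: A wins 13–5.
A vs E: A wins 13–5.
B vs C: B wins 12–6.
B vs D: D wins 11–7.
B vs E: B wins 12–6.
C vs D: D wins 11–7.
C vs E: E wins 12–6.
D vs E: D wins 11–7.
No candidate beats all others: A beats D beats B beats A, a majority cycle.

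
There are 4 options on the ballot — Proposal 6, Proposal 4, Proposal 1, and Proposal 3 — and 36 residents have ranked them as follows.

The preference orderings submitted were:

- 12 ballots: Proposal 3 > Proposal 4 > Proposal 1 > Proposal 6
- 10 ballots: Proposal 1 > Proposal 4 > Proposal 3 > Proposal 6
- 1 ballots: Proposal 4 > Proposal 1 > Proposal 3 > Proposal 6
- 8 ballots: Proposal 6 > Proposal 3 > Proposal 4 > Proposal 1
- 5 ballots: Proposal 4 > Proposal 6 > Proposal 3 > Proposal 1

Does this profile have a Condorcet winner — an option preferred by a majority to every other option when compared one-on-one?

Yes

Head-to-head results (36 voters total):
Proposal 6 vs Proposal 4: Proposal 4 wins 28–8.
Proposal 6 vs Proposal 1: Proposal 1 wins 23–13.
Proposal 6 vs Proposal 3: Proposal 3 wins 23–13.
Proposal 4 vs Proposal 1: Proposal 4 wins 26–10.
Proposal 4 vs Proposal 3: Proposal 3 wins 20–16.
Proposal 1 vs Proposal 3: Proposal 3 wins 25–11.
Proposal 3 beats each rival — Proposal 6 (23–13), Proposal 4 (20–16), Proposal 1 (25–11) — so Proposal 3 is the Condorcet winner.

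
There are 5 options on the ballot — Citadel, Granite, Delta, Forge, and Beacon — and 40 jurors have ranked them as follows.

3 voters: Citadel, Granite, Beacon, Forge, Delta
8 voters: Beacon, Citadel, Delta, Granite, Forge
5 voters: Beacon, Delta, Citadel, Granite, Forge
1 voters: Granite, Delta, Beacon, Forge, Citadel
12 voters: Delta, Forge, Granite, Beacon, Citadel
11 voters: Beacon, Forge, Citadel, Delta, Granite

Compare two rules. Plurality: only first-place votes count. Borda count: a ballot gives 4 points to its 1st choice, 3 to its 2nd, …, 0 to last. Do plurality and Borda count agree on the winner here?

Plurality first-place counts: Citadel 3, Granite 1, Delta 12, Forge 0, Beacon 24 → Beacon.
Borda totals: Citadel 68, Granite 50, Delta 93, Forge 73, Beacon 116 → Beacon.
The two rules agree on Beacon.

Yes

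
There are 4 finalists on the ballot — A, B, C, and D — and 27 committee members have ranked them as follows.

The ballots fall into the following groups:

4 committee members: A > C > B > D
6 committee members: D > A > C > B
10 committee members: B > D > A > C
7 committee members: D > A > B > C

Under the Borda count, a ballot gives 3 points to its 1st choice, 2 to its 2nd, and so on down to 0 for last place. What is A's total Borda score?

48

Borda scores:
  A: 4·3 + 6·2 + 10·1 + 7·2 = 48
  B: 4·1 + 6·0 + 10·3 + 7·1 = 41
  C: 4·2 + 6·1 + 10·0 + 7·0 = 14
  D: 4·0 + 6·3 + 10·2 + 7·3 = 59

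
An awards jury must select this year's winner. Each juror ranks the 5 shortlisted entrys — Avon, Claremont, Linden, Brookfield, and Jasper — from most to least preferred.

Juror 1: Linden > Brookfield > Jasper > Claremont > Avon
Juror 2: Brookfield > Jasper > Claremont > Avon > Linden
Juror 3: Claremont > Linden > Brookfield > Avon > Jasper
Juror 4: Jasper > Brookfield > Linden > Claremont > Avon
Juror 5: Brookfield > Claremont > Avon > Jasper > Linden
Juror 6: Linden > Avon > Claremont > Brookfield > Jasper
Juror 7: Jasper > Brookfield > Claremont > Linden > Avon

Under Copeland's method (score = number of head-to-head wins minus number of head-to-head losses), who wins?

Brookfield

Pairwise results:
  Avon vs Claremont: Claremont wins 6–1.
  Avon vs Linden: Linden wins 5–2.
  Avon vs Brookfield: Brookfield wins 6–1.
  Avon vs Jasper: Jasper wins 4–3.
  Claremont vs Linden: Claremont wins 4–3.
  Claremont vs Brookfield: Brookfield wins 5–2.
  Claremont vs Jasper: Jasper wins 4–3.
  Linden vs Brookfield: Brookfield wins 4–3.
  Linden vs Jasper: Jasper wins 4–3.
  Brookfield vs Jasper: Brookfield wins 5–2.
Copeland scores (wins − losses):
  Avon: 0 − 4 = -4
  Claremont: 2 − 2 = 0
  Linden: 1 − 3 = -2
  Brookfield: 4 − 0 = 4
  Jasper: 3 − 1 = 2
Brookfield has the best Copeland score.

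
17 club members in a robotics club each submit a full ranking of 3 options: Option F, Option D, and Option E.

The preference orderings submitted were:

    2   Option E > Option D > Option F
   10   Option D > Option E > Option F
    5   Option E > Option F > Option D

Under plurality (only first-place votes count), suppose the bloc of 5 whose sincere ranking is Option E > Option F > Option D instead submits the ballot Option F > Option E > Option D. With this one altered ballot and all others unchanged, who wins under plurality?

Option D

First-place totals with the altered ballot: Option F 5, Option D 10, Option E 2.
The winner is unchanged: still Option D.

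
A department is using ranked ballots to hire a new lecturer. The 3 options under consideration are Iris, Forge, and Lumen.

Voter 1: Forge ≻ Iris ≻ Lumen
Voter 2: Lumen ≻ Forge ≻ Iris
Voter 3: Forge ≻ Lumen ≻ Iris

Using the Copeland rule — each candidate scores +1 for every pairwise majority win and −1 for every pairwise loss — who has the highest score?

Forge

Pairwise results:
  Iris vs Forge: Forge wins 3–0.
  Iris vs Lumen: Lumen wins 2–1.
  Forge vs Lumen: Forge wins 2–1.
Copeland scores (wins − losses):
  Iris: 0 − 2 = -2
  Forge: 2 − 0 = 2
  Lumen: 1 − 1 = 0
Forge has the best Copeland score.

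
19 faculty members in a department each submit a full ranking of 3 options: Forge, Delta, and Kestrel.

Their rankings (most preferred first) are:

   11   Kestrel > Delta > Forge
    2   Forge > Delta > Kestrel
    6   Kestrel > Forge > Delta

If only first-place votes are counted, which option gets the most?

First-place vote totals:
  Forge: 2
  Delta: 0
  Kestrel: 17
Kestrel has the most first-place votes.

Kestrel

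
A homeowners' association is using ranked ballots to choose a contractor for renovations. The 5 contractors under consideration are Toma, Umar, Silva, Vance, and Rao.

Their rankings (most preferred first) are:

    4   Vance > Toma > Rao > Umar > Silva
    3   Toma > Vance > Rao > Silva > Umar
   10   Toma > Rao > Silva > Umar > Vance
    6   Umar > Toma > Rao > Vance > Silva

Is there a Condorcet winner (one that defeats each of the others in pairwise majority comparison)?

Yes

Head-to-head results (23 voters total):
Toma vs Umar: Toma wins 17–6.
Toma vs Silva: Toma wins 23–0.
Toma vs Vance: Toma wins 19–4.
Toma vs Rao: Toma wins 23–0.
Umar vs Silva: Silva wins 13–10.
Umar vs Vance: Umar wins 16–7.
Umar vs Rao: Rao wins 17–6.
Silva vs Vance: Vance wins 13–10.
Silva vs Rao: Rao wins 23–0.
Vance vs Rao: Rao wins 16–7.
Toma beats each rival — Umar (17–6), Silva (23–0), Vance (19–4), Rao (23–0) — so Toma is the Condorcet winner.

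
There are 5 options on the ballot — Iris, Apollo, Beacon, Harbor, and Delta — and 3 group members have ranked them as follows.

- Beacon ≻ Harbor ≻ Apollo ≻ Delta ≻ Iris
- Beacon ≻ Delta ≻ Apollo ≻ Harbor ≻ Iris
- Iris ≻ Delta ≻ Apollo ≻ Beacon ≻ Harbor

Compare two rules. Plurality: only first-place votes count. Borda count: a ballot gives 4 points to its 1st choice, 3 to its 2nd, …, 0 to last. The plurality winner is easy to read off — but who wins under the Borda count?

Beacon

Plurality first-place counts: Iris 1, Apollo 0, Beacon 2, Harbor 0, Delta 0 → Beacon.
Borda totals: Iris 4, Apollo 6, Beacon 9, Harbor 4, Delta 7 → Beacon.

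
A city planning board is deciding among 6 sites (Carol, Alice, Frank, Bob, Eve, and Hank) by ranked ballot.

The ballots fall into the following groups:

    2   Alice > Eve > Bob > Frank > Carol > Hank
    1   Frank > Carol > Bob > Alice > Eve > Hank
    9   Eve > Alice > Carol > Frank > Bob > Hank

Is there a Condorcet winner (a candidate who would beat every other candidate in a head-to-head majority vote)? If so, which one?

Head-to-head results (12 voters total):
Carol vs Alice: Alice wins 11–1.
Carol vs Frank: Carol wins 9–3.
Carol vs Bob: Carol wins 10–2.
Carol vs Eve: Eve wins 11–1.
Carol vs Hank: Carol wins 12–0.
Alice vs Frank: Alice wins 11–1.
Alice vs Bob: Alice wins 11–1.
Alice vs Eve: Eve wins 9–3.
Alice vs Hank: Alice wins 12–0.
Frank vs Bob: Frank wins 10–2.
Frank vs Eve: Eve wins 11–1.
Frank vs Hank: Frank wins 12–0.
Bob vs Eve: Eve wins 11–1.
Bob vs Hank: Bob wins 12–0.
Eve vs Hank: Eve wins 12–0.
Eve beats each rival — Carol (11–1), Alice (9–3), Frank (11–1), Bob (11–1), Hank (12–0) — so Eve is the Condorcet winner.

Eve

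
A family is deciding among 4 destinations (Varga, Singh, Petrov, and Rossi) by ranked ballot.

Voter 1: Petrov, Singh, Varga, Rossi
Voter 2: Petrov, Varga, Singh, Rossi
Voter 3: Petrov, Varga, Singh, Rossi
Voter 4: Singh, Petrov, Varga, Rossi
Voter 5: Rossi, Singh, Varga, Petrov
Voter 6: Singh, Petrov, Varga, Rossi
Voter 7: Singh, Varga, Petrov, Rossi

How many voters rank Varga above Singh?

2

Ballots ranking Varga above Singh: 2.
Ballots ranking Singh above Varga: 5.
So 2 of 7 voters prefer Varga to Singh.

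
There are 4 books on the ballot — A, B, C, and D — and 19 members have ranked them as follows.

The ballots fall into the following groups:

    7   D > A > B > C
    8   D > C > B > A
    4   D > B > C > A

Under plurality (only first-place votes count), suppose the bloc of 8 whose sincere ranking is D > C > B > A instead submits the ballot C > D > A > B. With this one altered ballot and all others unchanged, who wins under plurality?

First-place totals with the altered ballot: A 0, B 0, C 8, D 11.
The winner is unchanged: still D.

D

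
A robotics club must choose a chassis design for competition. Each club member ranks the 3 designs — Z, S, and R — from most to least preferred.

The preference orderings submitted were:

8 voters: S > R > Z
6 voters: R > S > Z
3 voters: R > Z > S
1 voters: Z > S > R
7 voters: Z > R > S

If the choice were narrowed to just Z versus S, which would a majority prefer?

S

Ballots ranking Z above S: 3+1+7 = 11.
Ballots ranking S above Z: 8+6 = 14.
S wins the head-to-head, 14–11.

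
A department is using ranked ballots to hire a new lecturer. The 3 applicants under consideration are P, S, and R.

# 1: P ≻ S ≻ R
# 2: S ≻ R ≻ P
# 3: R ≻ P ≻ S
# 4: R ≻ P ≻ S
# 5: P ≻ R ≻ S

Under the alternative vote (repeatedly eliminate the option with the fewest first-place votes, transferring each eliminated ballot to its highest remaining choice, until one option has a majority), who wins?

Round 1: P 2, R 2, S 1. S has the fewest and is eliminated.
Round 2: R 3, P 2. R has a majority.

R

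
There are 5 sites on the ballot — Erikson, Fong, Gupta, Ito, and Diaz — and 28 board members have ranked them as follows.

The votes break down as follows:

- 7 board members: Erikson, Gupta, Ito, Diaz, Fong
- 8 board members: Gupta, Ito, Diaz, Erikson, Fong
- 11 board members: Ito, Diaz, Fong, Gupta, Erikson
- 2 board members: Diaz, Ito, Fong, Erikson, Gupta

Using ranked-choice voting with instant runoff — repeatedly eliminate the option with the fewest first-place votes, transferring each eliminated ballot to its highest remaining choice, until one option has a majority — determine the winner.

Gupta

Round 1: Ito 11, Gupta 8, Erikson 7, Diaz 2, Fong 0. Fong has the fewest and is eliminated.
Round 2: Ito 11, Gupta 8, Erikson 7, Diaz 2. Diaz has the fewest and is eliminated.
Round 3: Ito 13, Gupta 8, Erikson 7. Erikson has the fewest and is eliminated.
Round 4: Gupta 15, Ito 13. Gupta has a majority.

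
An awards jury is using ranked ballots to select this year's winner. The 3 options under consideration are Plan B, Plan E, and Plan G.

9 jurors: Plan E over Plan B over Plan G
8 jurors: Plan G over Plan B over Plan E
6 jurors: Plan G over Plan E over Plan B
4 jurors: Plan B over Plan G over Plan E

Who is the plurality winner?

First-place vote totals:
  Plan B: 4
  Plan E: 9
  Plan G: 14
Plan G has the most first-place votes.

Plan G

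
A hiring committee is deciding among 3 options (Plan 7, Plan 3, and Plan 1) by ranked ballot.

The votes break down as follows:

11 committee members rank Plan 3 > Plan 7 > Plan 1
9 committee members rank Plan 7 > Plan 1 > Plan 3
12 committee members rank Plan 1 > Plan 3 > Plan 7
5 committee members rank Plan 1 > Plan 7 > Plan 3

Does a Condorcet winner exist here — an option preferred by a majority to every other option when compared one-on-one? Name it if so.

None — there is no Condorcet winner

Head-to-head results (37 voters total):
Plan 7 vs Plan 3: Plan 3 wins 23–14.
Plan 7 vs Plan 1: Plan 7 wins 20–17.
Plan 3 vs Plan 1: Plan 1 wins 26–11.
No candidate beats all others: Plan 7 beats Plan 1 beats Plan 3 beats Plan 7, a majority cycle.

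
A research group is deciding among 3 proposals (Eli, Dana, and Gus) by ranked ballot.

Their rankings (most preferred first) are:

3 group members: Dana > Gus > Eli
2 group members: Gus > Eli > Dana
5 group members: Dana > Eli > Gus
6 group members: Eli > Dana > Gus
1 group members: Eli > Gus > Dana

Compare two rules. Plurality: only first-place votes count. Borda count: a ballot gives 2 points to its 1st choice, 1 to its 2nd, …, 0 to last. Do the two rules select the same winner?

Yes

Plurality first-place counts: Eli 7, Dana 8, Gus 2 → Dana.
Borda totals: Eli 21, Dana 22, Gus 8 → Dana.
The two rules agree on Dana.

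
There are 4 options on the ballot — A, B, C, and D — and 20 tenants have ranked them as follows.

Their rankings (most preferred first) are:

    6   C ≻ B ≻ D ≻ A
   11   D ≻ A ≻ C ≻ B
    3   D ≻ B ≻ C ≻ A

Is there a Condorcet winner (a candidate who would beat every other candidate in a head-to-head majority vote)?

Yes

Head-to-head results (20 voters total):
A vs B: A wins 11–9.
A vs C: A wins 11–9.
A vs D: D wins 20–0.
B vs C: C wins 17–3.
B vs D: D wins 14–6.
C vs D: D wins 14–6.
D beats each rival — A (20–0), B (14–6), C (14–6) — so D is the Condorcet winner.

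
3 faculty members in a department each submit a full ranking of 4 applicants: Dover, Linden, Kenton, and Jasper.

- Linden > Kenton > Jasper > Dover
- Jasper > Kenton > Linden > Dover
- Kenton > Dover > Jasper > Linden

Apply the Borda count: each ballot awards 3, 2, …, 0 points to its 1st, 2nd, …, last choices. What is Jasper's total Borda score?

5

Borda scores:
  Dover: 0 + 0 + 2 = 2
  Linden: 3 + 1 + 0 = 4
  Kenton: 2 + 2 + 3 = 7
  Jasper: 1 + 3 + 1 = 5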